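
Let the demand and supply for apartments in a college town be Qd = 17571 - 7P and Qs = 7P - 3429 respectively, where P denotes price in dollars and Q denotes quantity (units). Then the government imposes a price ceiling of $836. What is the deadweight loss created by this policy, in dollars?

3086272

Without the control the market clears where 17571 - 7P = 7P - 3429, i.e. P* = 1500 and Q* = 7071.
Since 836 < 1500, the ceiling is binding.
At P = 836: Qd = 17571 - 7·836 = 11719 and Qs = 7·836 - 3429 = 2423.
Quantity traded falls to 2423. At Q = 2423 the demand price is (17571 - 2423)/7 = 2164 and the supply price is (3429 + 2423)/7 = 836.
Deadweight loss = ½ · (2164 - 836) · (7071 - 2423) = ½ · 1328 · 4648 = 3086272.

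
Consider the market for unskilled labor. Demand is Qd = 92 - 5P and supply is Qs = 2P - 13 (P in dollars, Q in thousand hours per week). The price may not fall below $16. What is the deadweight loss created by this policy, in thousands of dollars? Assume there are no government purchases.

8.75

Without the control the market clears where 92 - 5P = 2P - 13, i.e. P* = 15 and Q* = 17.
The floor of 16 is above the equilibrium price 15, so it binds.
At P = 16: Qd = 92 - 5·16 = 12 and Qs = 2·16 - 13 = 19.
Quantity traded falls to 12. At Q = 12 the demand price is (92 - 12)/5 = 16 and the supply price is (13 + 12)/2 = 12.5.
Deadweight loss = ½ · (16 - 12.5) · (17 - 12) = ½ · 3.5 · 5 = 8.75.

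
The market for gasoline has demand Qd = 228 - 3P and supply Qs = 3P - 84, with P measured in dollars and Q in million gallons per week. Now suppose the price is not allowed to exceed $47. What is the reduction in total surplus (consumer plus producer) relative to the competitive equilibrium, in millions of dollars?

Setting quantity demanded equal to quantity supplied, 228 - 3P = 3P - 84, gives P* = 52 and Q* = 72.
Because the ceiling (47) lies below the market-clearing price, it is binding.
At P = 47: Qd = 228 - 3·47 = 87 and Qs = 3·47 - 84 = 57.
Quantity traded falls to 57. At Q = 57 the demand price is (228 - 57)/3 = 57 and the supply price is (84 + 57)/3 = 47.
Deadweight loss = ½ · (57 - 47) · (72 - 57) = ½ · 10 · 15 = 75.

75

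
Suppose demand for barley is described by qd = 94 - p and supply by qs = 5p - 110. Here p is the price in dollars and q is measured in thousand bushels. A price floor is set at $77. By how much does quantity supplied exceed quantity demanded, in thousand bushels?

Without the control the market clears where 94 - p = 5p - 110, i.e. p* = 34 and q* = 60.
Because the floor (77) lies above the market-clearing price, it is binding.
At p = 77: qd = 94 - 77 = 17 and qs = 5·77 - 110 = 275.
Surplus = qs - qd = 275 - 17 = 258.

258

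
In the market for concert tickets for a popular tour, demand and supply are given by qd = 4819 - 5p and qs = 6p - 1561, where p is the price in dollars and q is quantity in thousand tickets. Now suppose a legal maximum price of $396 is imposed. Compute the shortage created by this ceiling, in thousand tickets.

Setting quantity demanded equal to quantity supplied, 4819 - 5p = 6p - 1561, gives p* = 580 and q* = 1919.
Since 396 < 580, the ceiling is binding.
At p = 396: qd = 4819 - 5·396 = 2839 and qs = 6·396 - 1561 = 815.
Shortage = qd - qs = 2839 - 815 = 2024.

2024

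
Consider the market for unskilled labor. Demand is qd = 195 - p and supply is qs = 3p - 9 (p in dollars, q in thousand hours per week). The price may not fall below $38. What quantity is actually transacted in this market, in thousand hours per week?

144

In a free market, 195 - p = 3p - 9 gives the equilibrium p* = 51, q* = 144.
Since 38 is below p* = 51, the floor does not bind and the free-market outcome prevails.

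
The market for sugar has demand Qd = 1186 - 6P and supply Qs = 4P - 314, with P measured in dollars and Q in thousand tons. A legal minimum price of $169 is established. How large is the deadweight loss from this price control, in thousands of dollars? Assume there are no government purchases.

Equilibrium: 1186 - 6P = 4P - 314, so 1500 = 10P and P* = 150, Q* = 286.
The floor of 169 is above the equilibrium price 150, so it binds.
At P = 169: Qd = 1186 - 6·169 = 172 and Qs = 4·169 - 314 = 362.
Quantity traded falls to 172. At Q = 172 the demand price is (1186 - 172)/6 = 169 and the supply price is (314 + 172)/4 = 121.5.
Deadweight loss = ½ · (169 - 121.5) · (286 - 172) = ½ · 47.5 · 114 = 2707.5.

2707.5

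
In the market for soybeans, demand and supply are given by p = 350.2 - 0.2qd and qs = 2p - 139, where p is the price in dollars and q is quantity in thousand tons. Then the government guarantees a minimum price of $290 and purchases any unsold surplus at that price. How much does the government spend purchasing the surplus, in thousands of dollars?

Rearranging demand gives qd = 1751 - 5p. In a free market, 1751 - 5p = 2p - 139 gives the equilibrium p* = 270, q* = 401.
Because the floor (290) lies above the market-clearing price, it is binding.
At p = 290: qd = 1751 - 5·290 = 301 and qs = 2·290 - 139 = 441.
Surplus = qs - qd = 140.
Government expenditure = surplus × support price = 140 × 290 = 40600.

40600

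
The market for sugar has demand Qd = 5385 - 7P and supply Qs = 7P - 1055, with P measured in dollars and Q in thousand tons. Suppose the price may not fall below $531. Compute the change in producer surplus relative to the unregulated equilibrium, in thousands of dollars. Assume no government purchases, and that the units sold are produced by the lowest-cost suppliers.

100784.5

Setting quantity demanded equal to quantity supplied, 5385 - 7P = 7P - 1055, gives P* = 460 and Q* = 2165.
The floor of 531 is above the equilibrium price 460, so it binds.
At P = 531: Qd = 5385 - 7·531 = 1668 and Qs = 7·531 - 1055 = 2662.
Producer surplus without the control is ½ · (460 - 1055/7) · 2165 = 4687225/14.
With the floor, 1668 units are sold at 531. The supply price at Q = 1668 is 389, so PS = ½ · [(531 - 1055/7) + (531 - 389)] · 1668 = 3049104/7.
Change in producer surplus = 3049104/7 - 4687225/14 = 100784.5.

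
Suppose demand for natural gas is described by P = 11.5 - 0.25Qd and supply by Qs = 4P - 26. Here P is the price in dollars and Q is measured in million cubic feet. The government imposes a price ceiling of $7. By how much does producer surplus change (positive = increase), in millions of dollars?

-12

Rearranging demand gives Qd = 46 - 4P. Without the control the market clears where 46 - 4P = 4P - 26, i.e. P* = 9 and Q* = 10.
The ceiling of 7 is below the equilibrium price 9, so it binds.
At P = 7: Qd = 46 - 4·7 = 18 and Qs = 4·7 - 26 = 2.
Producer surplus without the control is ½ · (9 - 6.5) · 10 = 12.5.
With the ceiling, producers sell 2 units at 7, so PS = ½ · (7 - 6.5) · 2 = 0.5.
Change in producer surplus = 0.5 - 12.5 = -12.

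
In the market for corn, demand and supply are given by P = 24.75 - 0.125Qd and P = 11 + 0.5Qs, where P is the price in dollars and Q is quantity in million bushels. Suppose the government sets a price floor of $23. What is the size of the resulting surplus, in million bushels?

Rearranging demand gives Qd = 198 - 8P; rearranging supply gives Qs = 2P - 22. In a free market, 198 - 8P = 2P - 22 gives the equilibrium P* = 22, Q* = 22.
Since 23 > 22, the floor is binding.
At P = 23: Qd = 198 - 8·23 = 14 and Qs = 2·23 - 22 = 24.
Surplus = Qs - Qd = 24 - 14 = 10.

10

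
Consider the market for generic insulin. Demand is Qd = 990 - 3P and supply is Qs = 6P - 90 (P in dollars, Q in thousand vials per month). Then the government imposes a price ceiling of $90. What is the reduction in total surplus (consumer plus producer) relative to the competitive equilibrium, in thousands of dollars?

Setting quantity demanded equal to quantity supplied, 990 - 3P = 6P - 90, gives P* = 120 and Q* = 630.
Since 90 < 120, the ceiling is binding.
At P = 90: Qd = 990 - 3·90 = 720 and Qs = 6·90 - 90 = 450.
Quantity traded falls to 450. At Q = 450 the demand price is (990 - 450)/3 = 180 and the supply price is (90 + 450)/6 = 90.
Deadweight loss = ½ · (180 - 90) · (630 - 450) = ½ · 90 · 180 = 8100.

8100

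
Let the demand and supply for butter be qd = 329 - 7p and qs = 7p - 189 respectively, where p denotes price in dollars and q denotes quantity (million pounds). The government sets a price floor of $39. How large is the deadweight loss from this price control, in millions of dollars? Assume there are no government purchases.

28

Equilibrium: 329 - 7p = 7p - 189, so 518 = 14p and p* = 37, q* = 70.
The floor of 39 is above the equilibrium price 37, so it binds.
At p = 39: qd = 329 - 7·39 = 56 and qs = 7·39 - 189 = 84.
Quantity traded falls to 56. At q = 56 the demand price is (329 - 56)/7 = 39 and the supply price is (189 + 56)/7 = 35.
Deadweight loss = ½ · (39 - 35) · (70 - 56) = ½ · 4 · 14 = 28.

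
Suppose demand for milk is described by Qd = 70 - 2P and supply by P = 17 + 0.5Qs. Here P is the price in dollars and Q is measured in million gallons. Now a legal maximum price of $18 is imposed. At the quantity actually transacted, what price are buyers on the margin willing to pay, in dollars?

Rearranging supply gives Qs = 2P - 34. In a free market, 70 - 2P = 2P - 34 gives the equilibrium P* = 26, Q* = 18.
Because the ceiling (18) lies below the market-clearing price, it is binding.
At P = 18: Qd = 70 - 2·18 = 34 and Qs = 2·18 - 34 = 2.
Only 2 units reach the market. On the demand curve, the marginal buyer's willingness to pay at Q = 2 is (70 - 2)/2 = 34.

34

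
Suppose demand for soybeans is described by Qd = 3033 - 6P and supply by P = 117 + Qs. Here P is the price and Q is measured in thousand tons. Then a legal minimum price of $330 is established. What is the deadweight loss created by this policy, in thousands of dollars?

0

Rearranging supply gives Qs = P - 117. Without the control the market clears where 3033 - 6P = P - 117, i.e. P* = 450 and Q* = 333.
The floor of 330 is below the equilibrium price 450, so it is not binding; the market clears at P* = 450, Q* = 333.
Since the control does not bind, no trades are prevented and deadweight loss is zero.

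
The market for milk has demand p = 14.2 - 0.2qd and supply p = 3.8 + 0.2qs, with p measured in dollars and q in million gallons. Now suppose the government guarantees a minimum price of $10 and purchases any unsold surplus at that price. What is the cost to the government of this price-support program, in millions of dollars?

100

Rearranging demand gives qd = 71 - 5p; rearranging supply gives qs = 5p - 19. Equilibrium: 71 - 5p = 5p - 19, so 90 = 10p and p* = 9, q* = 26.
Since 10 > 9, the floor is binding.
At p = 10: qd = 71 - 5·10 = 21 and qs = 5·10 - 19 = 31.
Surplus = qs - qd = 10.
Government expenditure = surplus × support price = 10 × 10 = 100.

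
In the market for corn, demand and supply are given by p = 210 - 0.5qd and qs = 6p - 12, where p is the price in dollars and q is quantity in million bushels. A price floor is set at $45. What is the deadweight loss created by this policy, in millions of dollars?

Rearranging demand gives qd = 420 - 2p. Setting quantity demanded equal to quantity supplied, 420 - 2p = 6p - 12, gives p* = 54 and q* = 312.
The floor of 45 is below the equilibrium price 54, so it is not binding; the market clears at p* = 54, q* = 312.
Since the control does not bind, no trades are prevented and deadweight loss is zero.

0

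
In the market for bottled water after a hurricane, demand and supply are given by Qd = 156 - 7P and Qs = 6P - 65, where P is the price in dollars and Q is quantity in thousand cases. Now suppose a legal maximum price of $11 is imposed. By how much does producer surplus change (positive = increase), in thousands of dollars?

-114

Equilibrium: 156 - 7P = 6P - 65, so 221 = 13P and P* = 17, Q* = 37.
Since 11 < 17, the ceiling is binding.
At P = 11: Qd = 156 - 7·11 = 79 and Qs = 6·11 - 65 = 1.
Producer surplus without the control is ½ · (17 - 65/6) · 37 = 1369/12.
With the ceiling, producers sell 1 units at 11, so PS = ½ · (11 - 65/6) · 1 = 1/12.
Change in producer surplus = 1/12 - 1369/12 = -114.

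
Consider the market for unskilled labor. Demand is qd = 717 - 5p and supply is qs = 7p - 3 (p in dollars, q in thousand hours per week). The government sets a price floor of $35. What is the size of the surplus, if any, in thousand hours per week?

Setting quantity demanded equal to quantity supplied, 717 - 5p = 7p - 3, gives p* = 60 and q* = 417.
The floor of 35 is below the equilibrium price 60, so it is not binding; the market clears at p* = 60, q* = 417.
Since the control does not bind, there is no surplus.

0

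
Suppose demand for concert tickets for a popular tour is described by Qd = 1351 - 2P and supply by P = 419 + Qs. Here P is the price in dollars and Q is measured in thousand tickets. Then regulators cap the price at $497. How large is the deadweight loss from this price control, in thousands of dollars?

Rearranging supply gives Qs = P - 419. Setting quantity demanded equal to quantity supplied, 1351 - 2P = P - 419, gives P* = 590 and Q* = 171.
Because the ceiling (497) lies below the market-clearing price, it is binding.
At P = 497: Qd = 1351 - 2·497 = 357 and Qs = 497 - 419 = 78.
Quantity traded falls to 78. At Q = 78 the demand price is (1351 - 78)/2 = 636.5 and the supply price is 419 + 78 = 497.
Deadweight loss = ½ · (636.5 - 497) · (171 - 78) = ½ · 139.5 · 93 = 6486.75.

6486.75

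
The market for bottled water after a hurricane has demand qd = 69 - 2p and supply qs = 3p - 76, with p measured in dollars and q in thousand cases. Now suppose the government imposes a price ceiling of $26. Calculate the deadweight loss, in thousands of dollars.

33.75

In a free market, 69 - 2p = 3p - 76 gives the equilibrium p* = 29, q* = 11.
Because the ceiling (26) lies below the market-clearing price, it is binding.
At p = 26: qd = 69 - 2·26 = 17 and qs = 3·26 - 76 = 2.
Quantity traded falls to 2. At q = 2 the demand price is (69 - 2)/2 = 33.5 and the supply price is (76 + 2)/3 = 26.
Deadweight loss = ½ · (33.5 - 26) · (11 - 2) = ½ · 7.5 · 9 = 33.75.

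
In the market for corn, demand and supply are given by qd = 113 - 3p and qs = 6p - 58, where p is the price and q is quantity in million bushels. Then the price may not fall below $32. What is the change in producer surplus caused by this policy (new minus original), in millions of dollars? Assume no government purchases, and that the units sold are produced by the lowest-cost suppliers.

94.25

In a free market, 113 - 3p = 6p - 58 gives the equilibrium p* = 19, q* = 56.
Because the floor (32) lies above the market-clearing price, it is binding.
At p = 32: qd = 113 - 3·32 = 17 and qs = 6·32 - 58 = 134.
Producer surplus without the control is ½ · (19 - 29/3) · 56 = 784/3.
With the floor, 17 units are sold at 32. The supply price at q = 17 is 12.5, so PS = ½ · [(32 - 29/3) + (32 - 12.5)] · 17 = 4267/12.
Change in producer surplus = 4267/12 - 784/3 = 94.25.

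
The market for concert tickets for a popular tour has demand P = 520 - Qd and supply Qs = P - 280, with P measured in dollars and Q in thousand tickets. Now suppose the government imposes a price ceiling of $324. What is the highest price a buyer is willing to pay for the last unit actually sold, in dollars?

476

Rearranging demand gives Qd = 520 - P. Without the control the market clears where 520 - P = P - 280, i.e. P* = 400 and Q* = 120.
The ceiling of 324 is below the equilibrium price 400, so it binds.
At P = 324: Qd = 520 - 324 = 196 and Qs = 324 - 280 = 44.
Only 44 units reach the market. On the demand curve, the marginal buyer's willingness to pay at Q = 44 is (520 - 44) = 476.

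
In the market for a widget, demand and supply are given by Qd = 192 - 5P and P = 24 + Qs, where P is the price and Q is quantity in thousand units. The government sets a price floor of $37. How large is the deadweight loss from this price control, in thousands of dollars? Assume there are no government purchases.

Rearranging supply gives Qs = P - 24. Setting quantity demanded equal to quantity supplied, 192 - 5P = P - 24, gives P* = 36 and Q* = 12.
Because the floor (37) lies above the market-clearing price, it is binding.
At P = 37: Qd = 192 - 5·37 = 7 and Qs = 37 - 24 = 13.
Quantity traded falls to 7. At Q = 7 the demand price is (192 - 7)/5 = 37 and the supply price is 24 + 7 = 31.
Deadweight loss = ½ · (37 - 31) · (12 - 7) = ½ · 6 · 5 = 15.

15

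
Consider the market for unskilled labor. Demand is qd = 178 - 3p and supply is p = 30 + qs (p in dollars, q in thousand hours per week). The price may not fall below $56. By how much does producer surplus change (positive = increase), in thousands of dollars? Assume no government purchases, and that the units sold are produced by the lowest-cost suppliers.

Rearranging supply gives qs = p - 30. In a free market, 178 - 3p = p - 30 gives the equilibrium p* = 52, q* = 22.
Since 56 > 52, the floor is binding.
At p = 56: qd = 178 - 3·56 = 10 and qs = 56 - 30 = 26.
Producer surplus without the control is ½ · (52 - 30) · 22 = 242.
With the floor, 10 units are sold at 56. The supply price at q = 10 is 40, so PS = ½ · [(56 - 30) + (56 - 40)] · 10 = 210.
Change in producer surplus = 210 - 242 = -32.

-32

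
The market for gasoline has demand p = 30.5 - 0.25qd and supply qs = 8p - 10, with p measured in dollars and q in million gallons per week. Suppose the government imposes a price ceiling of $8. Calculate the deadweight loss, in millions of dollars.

Rearranging demand gives qd = 122 - 4p. Setting quantity demanded equal to quantity supplied, 122 - 4p = 8p - 10, gives p* = 11 and q* = 78.
Because the ceiling (8) lies below the market-clearing price, it is binding.
At p = 8: qd = 122 - 4·8 = 90 and qs = 8·8 - 10 = 54.
Quantity traded falls to 54. At q = 54 the demand price is (122 - 54)/4 = 17 and the supply price is (10 + 54)/8 = 8.
Deadweight loss = ½ · (17 - 8) · (78 - 54) = ½ · 9 · 24 = 108.

108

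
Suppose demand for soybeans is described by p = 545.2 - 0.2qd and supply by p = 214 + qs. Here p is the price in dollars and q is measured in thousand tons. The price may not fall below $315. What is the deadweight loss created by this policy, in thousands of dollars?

0

Rearranging demand gives qd = 2726 - 5p; rearranging supply gives qs = p - 214. Without the control the market clears where 2726 - 5p = p - 214, i.e. p* = 490 and q* = 276.
The floor of 315 is below the equilibrium price 490, so it is not binding; the market clears at p* = 490, q* = 276.
Since the control does not bind, no trades are prevented and deadweight loss is zero.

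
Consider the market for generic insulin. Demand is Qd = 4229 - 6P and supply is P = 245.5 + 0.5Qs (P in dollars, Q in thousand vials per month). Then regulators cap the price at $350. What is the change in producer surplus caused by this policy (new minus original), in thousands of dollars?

-107760

Rearranging supply gives Qs = 2P - 491. Setting quantity demanded equal to quantity supplied, 4229 - 6P = 2P - 491, gives P* = 590 and Q* = 689.
Because the ceiling (350) lies below the market-clearing price, it is binding.
At P = 350: Qd = 4229 - 6·350 = 2129 and Qs = 2·350 - 491 = 209.
Producer surplus without the control is ½ · (590 - 245.5) · 689 = 118680.25.
With the ceiling, producers sell 209 units at 350, so PS = ½ · (350 - 245.5) · 209 = 10920.25.
Change in producer surplus = 10920.25 - 118680.25 = -107760.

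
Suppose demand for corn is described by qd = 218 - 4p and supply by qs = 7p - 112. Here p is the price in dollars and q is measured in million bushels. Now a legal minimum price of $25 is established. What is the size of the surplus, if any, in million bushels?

Setting quantity demanded equal to quantity supplied, 218 - 4p = 7p - 112, gives p* = 30 and q* = 98.
The floor of 25 is below the equilibrium price 30, so it is not binding; the market clears at p* = 30, q* = 98.
Since the control does not bind, there is no surplus.

0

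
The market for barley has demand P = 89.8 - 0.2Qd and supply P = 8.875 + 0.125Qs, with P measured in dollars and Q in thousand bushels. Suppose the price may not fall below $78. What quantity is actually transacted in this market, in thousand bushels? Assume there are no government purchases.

Rearranging demand gives Qd = 449 - 5P; rearranging supply gives Qs = 8P - 71. Equilibrium: 449 - 5P = 8P - 71, so 520 = 13P and P* = 40, Q* = 249.
The floor of 78 is above the equilibrium price 40, so it binds.
At P = 78: Qd = 449 - 5·78 = 59 and Qs = 8·78 - 71 = 553.
The quantity actually transacted is the short side, demand: 59.

59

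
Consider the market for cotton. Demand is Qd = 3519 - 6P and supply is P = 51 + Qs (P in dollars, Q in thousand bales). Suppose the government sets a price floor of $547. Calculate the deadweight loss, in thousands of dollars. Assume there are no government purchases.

Rearranging supply gives Qs = P - 51. Equilibrium: 3519 - 6P = P - 51, so 3570 = 7P and P* = 510, Q* = 459.
The floor of 547 is above the equilibrium price 510, so it binds.
At P = 547: Qd = 3519 - 6·547 = 237 and Qs = 547 - 51 = 496.
Quantity traded falls to 237. At Q = 237 the demand price is (3519 - 237)/6 = 547 and the supply price is 51 + 237 = 288.
Deadweight loss = ½ · (547 - 288) · (459 - 237) = ½ · 259 · 222 = 28749.

28749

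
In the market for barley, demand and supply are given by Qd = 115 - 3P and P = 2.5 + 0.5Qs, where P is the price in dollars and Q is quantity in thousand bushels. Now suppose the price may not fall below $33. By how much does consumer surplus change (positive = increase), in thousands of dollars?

Rearranging supply gives Qs = 2P - 5. Equilibrium: 115 - 3P = 2P - 5, so 120 = 5P and P* = 24, Q* = 43.
The floor of 33 is above the equilibrium price 24, so it binds.
At P = 33: Qd = 115 - 3·33 = 16 and Qs = 2·33 - 5 = 61.
Consumer surplus without the control is ½ · (115/3 - 24) · 43 = 1849/6.
With the floor, consumers buy 16 units at 33, so CS = ½ · (115/3 - 33) · 16 = 128/3.
Change in consumer surplus = 128/3 - 1849/6 = -265.5.

-265.5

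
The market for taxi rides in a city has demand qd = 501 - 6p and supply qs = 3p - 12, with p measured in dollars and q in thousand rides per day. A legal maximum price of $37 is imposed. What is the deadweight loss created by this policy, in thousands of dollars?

Setting quantity demanded equal to quantity supplied, 501 - 6p = 3p - 12, gives p* = 57 and q* = 159.
Because the ceiling (37) lies below the market-clearing price, it is binding.
At p = 37: qd = 501 - 6·37 = 279 and qs = 3·37 - 12 = 99.
Quantity traded falls to 99. At q = 99 the demand price is (501 - 99)/6 = 67 and the supply price is (12 + 99)/3 = 37.
Deadweight loss = ½ · (67 - 37) · (159 - 99) = ½ · 30 · 60 = 900.

900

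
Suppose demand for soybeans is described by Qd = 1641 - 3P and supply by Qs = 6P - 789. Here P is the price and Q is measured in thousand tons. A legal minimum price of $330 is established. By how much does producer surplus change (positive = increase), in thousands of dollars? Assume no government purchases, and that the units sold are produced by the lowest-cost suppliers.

Equilibrium: 1641 - 3P = 6P - 789, so 2430 = 9P and P* = 270, Q* = 831.
Since 330 > 270, the floor is binding.
At P = 330: Qd = 1641 - 3·330 = 651 and Qs = 6·330 - 789 = 1191.
Producer surplus without the control is ½ · (270 - 131.5) · 831 = 57546.75.
With the floor, 651 units are sold at 330. The supply price at Q = 651 is 240, so PS = ½ · [(330 - 131.5) + (330 - 240)] · 651 = 93906.75.
Change in producer surplus = 93906.75 - 57546.75 = 36360.

36360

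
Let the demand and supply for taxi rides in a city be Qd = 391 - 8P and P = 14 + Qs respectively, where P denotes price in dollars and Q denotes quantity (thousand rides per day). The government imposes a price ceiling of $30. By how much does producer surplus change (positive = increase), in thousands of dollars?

-352.5

Rearranging supply gives Qs = P - 14. Without the control the market clears where 391 - 8P = P - 14, i.e. P* = 45 and Q* = 31.
Since 30 < 45, the ceiling is binding.
At P = 30: Qd = 391 - 8·30 = 151 and Qs = 30 - 14 = 16.
Producer surplus without the control is ½ · (45 - 14) · 31 = 480.5.
With the ceiling, producers sell 16 units at 30, so PS = ½ · (30 - 14) · 16 = 128.
Change in producer surplus = 128 - 480.5 = -352.5.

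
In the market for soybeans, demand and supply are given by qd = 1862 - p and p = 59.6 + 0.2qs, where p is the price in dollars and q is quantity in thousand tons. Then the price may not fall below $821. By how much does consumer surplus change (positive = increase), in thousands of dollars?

Rearranging supply gives qs = 5p - 298. In a free market, 1862 - p = 5p - 298 gives the equilibrium p* = 360, q* = 1502.
Because the floor (821) lies above the market-clearing price, it is binding.
At p = 821: qd = 1862 - 821 = 1041 and qs = 5·821 - 298 = 3807.
Consumer surplus without the control is ½ · (1862 - 360) · 1502 = 1128002.
With the floor, consumers buy 1041 units at 821, so CS = ½ · (1862 - 821) · 1041 = 541840.5.
Change in consumer surplus = 541840.5 - 1128002 = -586161.5.

-586161.5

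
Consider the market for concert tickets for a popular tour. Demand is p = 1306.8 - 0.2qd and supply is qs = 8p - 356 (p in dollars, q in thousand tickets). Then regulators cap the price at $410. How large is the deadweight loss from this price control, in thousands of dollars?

Rearranging demand gives qd = 6534 - 5p. In a free market, 6534 - 5p = 8p - 356 gives the equilibrium p* = 530, q* = 3884.
The ceiling of 410 is below the equilibrium price 530, so it binds.
At p = 410: qd = 6534 - 5·410 = 4484 and qs = 8·410 - 356 = 2924.
Quantity traded falls to 2924. At q = 2924 the demand price is (6534 - 2924)/5 = 722 and the supply price is (356 + 2924)/8 = 410.
Deadweight loss = ½ · (722 - 410) · (3884 - 2924) = ½ · 312 · 960 = 149760.

149760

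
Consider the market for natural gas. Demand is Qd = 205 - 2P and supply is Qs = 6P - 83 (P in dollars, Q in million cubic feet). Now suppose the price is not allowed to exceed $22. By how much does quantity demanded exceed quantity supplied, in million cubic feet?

In a free market, 205 - 2P = 6P - 83 gives the equilibrium P* = 36, Q* = 133.
The ceiling of 22 is below the equilibrium price 36, so it binds.
At P = 22: Qd = 205 - 2·22 = 161 and Qs = 6·22 - 83 = 49.
Shortage = Qd - Qs = 161 - 49 = 112.

112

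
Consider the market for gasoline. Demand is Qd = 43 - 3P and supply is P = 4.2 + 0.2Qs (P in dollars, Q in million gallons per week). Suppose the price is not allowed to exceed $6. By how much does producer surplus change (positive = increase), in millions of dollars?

Rearranging supply gives Qs = 5P - 21. Equilibrium: 43 - 3P = 5P - 21, so 64 = 8P and P* = 8, Q* = 19.
Because the ceiling (6) lies below the market-clearing price, it is binding.
At P = 6: Qd = 43 - 3·6 = 25 and Qs = 5·6 - 21 = 9.
Producer surplus without the control is ½ · (8 - 4.2) · 19 = 36.1.
With the ceiling, producers sell 9 units at 6, so PS = ½ · (6 - 4.2) · 9 = 8.1.
Change in producer surplus = 8.1 - 36.1 = -28.

-28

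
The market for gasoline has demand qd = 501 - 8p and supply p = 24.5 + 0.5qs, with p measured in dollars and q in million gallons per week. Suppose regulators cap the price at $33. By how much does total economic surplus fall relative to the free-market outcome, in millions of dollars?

605

Rearranging supply gives qs = 2p - 49. Without the control the market clears where 501 - 8p = 2p - 49, i.e. p* = 55 and q* = 61.
Since 33 < 55, the ceiling is binding.
At p = 33: qd = 501 - 8·33 = 237 and qs = 2·33 - 49 = 17.
Quantity traded falls to 17. At q = 17 the demand price is (501 - 17)/8 = 60.5 and the supply price is (49 + 17)/2 = 33.
Deadweight loss = ½ · (60.5 - 33) · (61 - 17) = ½ · 27.5 · 44 = 605.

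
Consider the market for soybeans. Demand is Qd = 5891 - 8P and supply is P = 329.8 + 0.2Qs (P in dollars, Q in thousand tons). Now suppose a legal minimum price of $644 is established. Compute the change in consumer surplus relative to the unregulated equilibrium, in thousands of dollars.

Rearranging supply gives Qs = 5P - 1649. Without the control the market clears where 5891 - 8P = 5P - 1649, i.e. P* = 580 and Q* = 1251.
The floor of 644 is above the equilibrium price 580, so it binds.
At P = 644: Qd = 5891 - 8·644 = 739 and Qs = 5·644 - 1649 = 1571.
Consumer surplus without the control is ½ · (736.375 - 580) · 1251 = 97812.5625.
With the floor, consumers buy 739 units at 644, so CS = ½ · (736.375 - 644) · 739 = 34132.5625.
Change in consumer surplus = 34132.5625 - 97812.5625 = -63680.

-63680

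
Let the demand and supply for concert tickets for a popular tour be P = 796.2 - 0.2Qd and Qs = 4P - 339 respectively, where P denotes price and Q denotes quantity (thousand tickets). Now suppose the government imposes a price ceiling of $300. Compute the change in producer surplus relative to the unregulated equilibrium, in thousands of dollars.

Rearranging demand gives Qd = 3981 - 5P. Setting quantity demanded equal to quantity supplied, 3981 - 5P = 4P - 339, gives P* = 480 and Q* = 1581.
Because the ceiling (300) lies below the market-clearing price, it is binding.
At P = 300: Qd = 3981 - 5·300 = 2481 and Qs = 4·300 - 339 = 861.
Producer surplus without the control is ½ · (480 - 84.75) · 1581 = 312445.125.
With the ceiling, producers sell 861 units at 300, so PS = ½ · (300 - 84.75) · 861 = 92665.125.
Change in producer surplus = 92665.125 - 312445.125 = -219780.

-219780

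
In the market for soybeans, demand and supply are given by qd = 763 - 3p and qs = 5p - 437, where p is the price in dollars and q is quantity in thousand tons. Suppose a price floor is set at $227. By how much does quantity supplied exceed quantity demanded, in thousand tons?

616

Equilibrium: 763 - 3p = 5p - 437, so 1200 = 8p and p* = 150, q* = 313.
The floor of 227 is above the equilibrium price 150, so it binds.
At p = 227: qd = 763 - 3·227 = 82 and qs = 5·227 - 437 = 698.
Surplus = qs - qd = 698 - 82 = 616.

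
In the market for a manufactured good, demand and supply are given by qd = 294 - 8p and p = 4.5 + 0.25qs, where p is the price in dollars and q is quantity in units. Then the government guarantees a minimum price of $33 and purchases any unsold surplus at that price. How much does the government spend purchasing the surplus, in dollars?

Rearranging supply gives qs = 4p - 18. Equilibrium: 294 - 8p = 4p - 18, so 312 = 12p and p* = 26, q* = 86.
The floor of 33 is above the equilibrium price 26, so it binds.
At p = 33: qd = 294 - 8·33 = 30 and qs = 4·33 - 18 = 114.
Surplus = qs - qd = 84.
Government expenditure = surplus × support price = 84 × 33 = 2772.

2772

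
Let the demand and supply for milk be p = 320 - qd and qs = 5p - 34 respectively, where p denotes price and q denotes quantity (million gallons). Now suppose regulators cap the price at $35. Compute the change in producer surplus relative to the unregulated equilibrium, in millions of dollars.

Rearranging demand gives qd = 320 - p. Equilibrium: 320 - p = 5p - 34, so 354 = 6p and p* = 59, q* = 261.
Because the ceiling (35) lies below the market-clearing price, it is binding.
At p = 35: qd = 320 - 35 = 285 and qs = 5·35 - 34 = 141.
Producer surplus without the control is ½ · (59 - 6.8) · 261 = 6812.1.
With the ceiling, producers sell 141 units at 35, so PS = ½ · (35 - 6.8) · 141 = 1988.1.
Change in producer surplus = 1988.1 - 6812.1 = -4824.

-4824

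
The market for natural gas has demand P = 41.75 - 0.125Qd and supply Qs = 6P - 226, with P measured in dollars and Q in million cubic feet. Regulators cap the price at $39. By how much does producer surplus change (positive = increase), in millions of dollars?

Rearranging demand gives Qd = 334 - 8P. In a free market, 334 - 8P = 6P - 226 gives the equilibrium P* = 40, Q* = 14.
The ceiling of 39 is below the equilibrium price 40, so it binds.
At P = 39: Qd = 334 - 8·39 = 22 and Qs = 6·39 - 226 = 8.
Producer surplus without the control is ½ · (40 - 113/3) · 14 = 49/3.
With the ceiling, producers sell 8 units at 39, so PS = ½ · (39 - 113/3) · 8 = 16/3.
Change in producer surplus = 16/3 - 49/3 = -11.

-11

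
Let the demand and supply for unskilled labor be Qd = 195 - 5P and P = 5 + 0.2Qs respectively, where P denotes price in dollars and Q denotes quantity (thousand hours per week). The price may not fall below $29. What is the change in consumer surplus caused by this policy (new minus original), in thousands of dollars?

-472.5

Rearranging supply gives Qs = 5P - 25. In a free market, 195 - 5P = 5P - 25 gives the equilibrium P* = 22, Q* = 85.
Since 29 > 22, the floor is binding.
At P = 29: Qd = 195 - 5·29 = 50 and Qs = 5·29 - 25 = 120.
Consumer surplus without the control is ½ · (39 - 22) · 85 = 722.5.
With the floor, consumers buy 50 units at 29, so CS = ½ · (39 - 29) · 50 = 250.
Change in consumer surplus = 250 - 722.5 = -472.5.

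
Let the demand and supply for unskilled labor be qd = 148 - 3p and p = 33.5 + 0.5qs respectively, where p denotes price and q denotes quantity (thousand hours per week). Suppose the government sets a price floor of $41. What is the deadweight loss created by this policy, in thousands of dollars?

0

Rearranging supply gives qs = 2p - 67. Equilibrium: 148 - 3p = 2p - 67, so 215 = 5p and p* = 43, q* = 19.
The floor of 41 is below the equilibrium price 43, so it is not binding; the market clears at p* = 43, q* = 19.
Since the control does not bind, no trades are prevented and deadweight loss is zero.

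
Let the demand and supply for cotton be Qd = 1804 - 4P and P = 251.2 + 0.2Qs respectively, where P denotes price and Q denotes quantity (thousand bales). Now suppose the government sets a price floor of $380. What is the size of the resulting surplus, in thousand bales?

Rearranging supply gives Qs = 5P - 1256. Equilibrium: 1804 - 4P = 5P - 1256, so 3060 = 9P and P* = 340, Q* = 444.
The floor of 380 is above the equilibrium price 340, so it binds.
At P = 380: Qd = 1804 - 4·380 = 284 and Qs = 5·380 - 1256 = 644.
Surplus = Qs - Qd = 644 - 284 = 360.

360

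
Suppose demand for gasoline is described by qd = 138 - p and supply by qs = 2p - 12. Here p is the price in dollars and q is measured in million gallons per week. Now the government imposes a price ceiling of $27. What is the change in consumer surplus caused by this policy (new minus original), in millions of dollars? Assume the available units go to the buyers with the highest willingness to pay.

-92

In a free market, 138 - p = 2p - 12 gives the equilibrium p* = 50, q* = 88.
Because the ceiling (27) lies below the market-clearing price, it is binding.
At p = 27: qd = 138 - 27 = 111 and qs = 2·27 - 12 = 42.
Consumer surplus without the control is ½ · (138 - 50) · 88 = 3872.
With the ceiling, 42 units are sold at 27 (assume they go to the highest-value buyers). The demand price at q = 42 is 96, so CS = ½ · [(138 - 27) + (96 - 27)] · 42 = 3780.
Change in consumer surplus = 3780 - 3872 = -92.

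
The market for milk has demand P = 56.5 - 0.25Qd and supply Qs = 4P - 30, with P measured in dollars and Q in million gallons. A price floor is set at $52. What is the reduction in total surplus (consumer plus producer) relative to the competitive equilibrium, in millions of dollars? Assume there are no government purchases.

Rearranging demand gives Qd = 226 - 4P. Setting quantity demanded equal to quantity supplied, 226 - 4P = 4P - 30, gives P* = 32 and Q* = 98.
Because the floor (52) lies above the market-clearing price, it is binding.
At P = 52: Qd = 226 - 4·52 = 18 and Qs = 4·52 - 30 = 178.
Quantity traded falls to 18. At Q = 18 the demand price is (226 - 18)/4 = 52 and the supply price is (30 + 18)/4 = 12.
Deadweight loss = ½ · (52 - 12) · (98 - 18) = ½ · 40 · 80 = 1600.

1600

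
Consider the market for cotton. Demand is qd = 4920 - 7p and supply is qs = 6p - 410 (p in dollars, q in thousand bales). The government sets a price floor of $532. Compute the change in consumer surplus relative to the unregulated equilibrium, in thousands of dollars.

Without the control the market clears where 4920 - 7p = 6p - 410, i.e. p* = 410 and q* = 2050.
The floor of 532 is above the equilibrium price 410, so it binds.
At p = 532: qd = 4920 - 7·532 = 1196 and qs = 6·532 - 410 = 2782.
Consumer surplus without the control is ½ · (4920/7 - 410) · 2050 = 2101250/7.
With the floor, consumers buy 1196 units at 532, so CS = ½ · (4920/7 - 532) · 1196 = 715208/7.
Change in consumer surplus = 715208/7 - 2101250/7 = -198006.

-198006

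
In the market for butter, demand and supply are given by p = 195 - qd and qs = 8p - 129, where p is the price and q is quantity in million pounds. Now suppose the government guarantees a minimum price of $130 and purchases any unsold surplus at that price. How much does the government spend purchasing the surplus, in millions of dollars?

Rearranging demand gives qd = 195 - p. In a free market, 195 - p = 8p - 129 gives the equilibrium p* = 36, q* = 159.
Because the floor (130) lies above the market-clearing price, it is binding.
At p = 130: qd = 195 - 130 = 65 and qs = 8·130 - 129 = 911.
Surplus = qs - qd = 846.
Government expenditure = surplus × support price = 846 × 130 = 109980.

109980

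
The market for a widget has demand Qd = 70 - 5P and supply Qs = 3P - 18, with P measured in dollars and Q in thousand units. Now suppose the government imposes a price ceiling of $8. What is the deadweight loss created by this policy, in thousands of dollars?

Without the control the market clears where 70 - 5P = 3P - 18, i.e. P* = 11 and Q* = 15.
Since 8 < 11, the ceiling is binding.
At P = 8: Qd = 70 - 5·8 = 30 and Qs = 3·8 - 18 = 6.
Quantity traded falls to 6. At Q = 6 the demand price is (70 - 6)/5 = 12.8 and the supply price is (18 + 6)/3 = 8.
Deadweight loss = ½ · (12.8 - 8) · (15 - 6) = ½ · 4.8 · 9 = 21.6.

21.6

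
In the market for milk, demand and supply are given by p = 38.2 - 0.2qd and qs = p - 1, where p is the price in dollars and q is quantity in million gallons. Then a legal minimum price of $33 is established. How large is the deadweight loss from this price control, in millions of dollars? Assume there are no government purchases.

15

Rearranging demand gives qd = 191 - 5p. Equilibrium: 191 - 5p = p - 1, so 192 = 6p and p* = 32, q* = 31.
Because the floor (33) lies above the market-clearing price, it is binding.
At p = 33: qd = 191 - 5·33 = 26 and qs = 33 - 1 = 32.
Quantity traded falls to 26. At q = 26 the demand price is (191 - 26)/5 = 33 and the supply price is 1 + 26 = 27.
Deadweight loss = ½ · (33 - 27) · (31 - 26) = ½ · 6 · 5 = 15.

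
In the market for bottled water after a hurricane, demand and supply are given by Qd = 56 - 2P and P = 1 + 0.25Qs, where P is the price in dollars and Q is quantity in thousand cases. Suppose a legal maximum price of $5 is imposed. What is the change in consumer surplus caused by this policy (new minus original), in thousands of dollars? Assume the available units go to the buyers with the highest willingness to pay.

Rearranging supply gives Qs = 4P - 4. Equilibrium: 56 - 2P = 4P - 4, so 60 = 6P and P* = 10, Q* = 36.
Because the ceiling (5) lies below the market-clearing price, it is binding.
At P = 5: Qd = 56 - 2·5 = 46 and Qs = 4·5 - 4 = 16.
Consumer surplus without the control is ½ · (28 - 10) · 36 = 324.
With the ceiling, 16 units are sold at 5 (assume they go to the highest-value buyers). The demand price at Q = 16 is 20, so CS = ½ · [(28 - 5) + (20 - 5)] · 16 = 304.
Change in consumer surplus = 304 - 324 = -20.

-20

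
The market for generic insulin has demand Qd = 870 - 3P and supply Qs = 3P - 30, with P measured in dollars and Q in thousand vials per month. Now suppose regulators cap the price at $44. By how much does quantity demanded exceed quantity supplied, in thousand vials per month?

Equilibrium: 870 - 3P = 3P - 30, so 900 = 6P and P* = 150, Q* = 420.
Since 44 < 150, the ceiling is binding.
At P = 44: Qd = 870 - 3·44 = 738 and Qs = 3·44 - 30 = 102.
Shortage = Qd - Qs = 738 - 102 = 636.

636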